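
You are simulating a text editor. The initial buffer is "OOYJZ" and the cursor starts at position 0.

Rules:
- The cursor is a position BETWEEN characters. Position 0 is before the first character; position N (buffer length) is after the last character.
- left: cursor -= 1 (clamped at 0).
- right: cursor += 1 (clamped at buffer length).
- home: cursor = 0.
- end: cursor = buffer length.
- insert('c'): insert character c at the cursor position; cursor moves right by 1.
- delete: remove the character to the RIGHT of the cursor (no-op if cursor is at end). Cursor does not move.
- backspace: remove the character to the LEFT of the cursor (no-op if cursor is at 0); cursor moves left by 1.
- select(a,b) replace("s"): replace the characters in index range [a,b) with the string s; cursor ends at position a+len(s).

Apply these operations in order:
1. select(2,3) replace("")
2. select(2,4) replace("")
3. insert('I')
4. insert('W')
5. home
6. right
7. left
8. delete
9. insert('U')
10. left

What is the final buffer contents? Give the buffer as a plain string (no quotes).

After op 1 (select(2,3) replace("")): buf='OOJZ' cursor=2
After op 2 (select(2,4) replace("")): buf='OO' cursor=2
After op 3 (insert('I')): buf='OOI' cursor=3
After op 4 (insert('W')): buf='OOIW' cursor=4
After op 5 (home): buf='OOIW' cursor=0
After op 6 (right): buf='OOIW' cursor=1
After op 7 (left): buf='OOIW' cursor=0
After op 8 (delete): buf='OIW' cursor=0
After op 9 (insert('U')): buf='UOIW' cursor=1
After op 10 (left): buf='UOIW' cursor=0

Answer: UOIW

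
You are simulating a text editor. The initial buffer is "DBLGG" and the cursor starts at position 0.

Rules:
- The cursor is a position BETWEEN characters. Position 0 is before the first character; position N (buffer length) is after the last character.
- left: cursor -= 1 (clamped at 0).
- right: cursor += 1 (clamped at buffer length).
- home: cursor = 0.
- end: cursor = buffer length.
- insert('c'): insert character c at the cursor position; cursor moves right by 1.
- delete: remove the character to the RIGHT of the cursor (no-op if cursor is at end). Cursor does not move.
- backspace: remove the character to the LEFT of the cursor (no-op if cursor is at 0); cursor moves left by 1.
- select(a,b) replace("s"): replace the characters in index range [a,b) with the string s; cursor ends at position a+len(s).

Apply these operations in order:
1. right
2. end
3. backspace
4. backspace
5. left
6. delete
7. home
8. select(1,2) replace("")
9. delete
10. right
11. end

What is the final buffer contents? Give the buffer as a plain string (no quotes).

After op 1 (right): buf='DBLGG' cursor=1
After op 2 (end): buf='DBLGG' cursor=5
After op 3 (backspace): buf='DBLG' cursor=4
After op 4 (backspace): buf='DBL' cursor=3
After op 5 (left): buf='DBL' cursor=2
After op 6 (delete): buf='DB' cursor=2
After op 7 (home): buf='DB' cursor=0
After op 8 (select(1,2) replace("")): buf='D' cursor=1
After op 9 (delete): buf='D' cursor=1
After op 10 (right): buf='D' cursor=1
After op 11 (end): buf='D' cursor=1

Answer: D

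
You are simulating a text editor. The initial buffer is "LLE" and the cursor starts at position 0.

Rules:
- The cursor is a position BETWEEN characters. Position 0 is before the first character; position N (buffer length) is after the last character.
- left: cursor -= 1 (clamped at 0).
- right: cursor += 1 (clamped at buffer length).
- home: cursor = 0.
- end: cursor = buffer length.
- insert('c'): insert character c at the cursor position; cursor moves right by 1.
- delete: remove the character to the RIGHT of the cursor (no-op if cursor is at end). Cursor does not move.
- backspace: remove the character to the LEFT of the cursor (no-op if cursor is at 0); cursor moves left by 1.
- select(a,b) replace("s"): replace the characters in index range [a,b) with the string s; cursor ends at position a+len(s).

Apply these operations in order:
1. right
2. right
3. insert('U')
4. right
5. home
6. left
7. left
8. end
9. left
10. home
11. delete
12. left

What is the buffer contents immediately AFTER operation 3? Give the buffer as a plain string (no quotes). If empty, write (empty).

After op 1 (right): buf='LLE' cursor=1
After op 2 (right): buf='LLE' cursor=2
After op 3 (insert('U')): buf='LLUE' cursor=3

Answer: LLUE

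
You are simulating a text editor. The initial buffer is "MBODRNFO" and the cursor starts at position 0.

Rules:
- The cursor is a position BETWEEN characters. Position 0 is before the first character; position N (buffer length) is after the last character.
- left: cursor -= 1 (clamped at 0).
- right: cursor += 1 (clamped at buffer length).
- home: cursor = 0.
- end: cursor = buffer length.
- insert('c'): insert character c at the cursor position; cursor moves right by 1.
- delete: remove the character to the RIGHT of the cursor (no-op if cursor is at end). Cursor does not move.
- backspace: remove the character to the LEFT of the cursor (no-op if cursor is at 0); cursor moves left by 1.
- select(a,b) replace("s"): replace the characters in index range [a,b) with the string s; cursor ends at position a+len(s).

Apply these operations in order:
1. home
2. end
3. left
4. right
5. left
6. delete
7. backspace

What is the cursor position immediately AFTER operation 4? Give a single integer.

After op 1 (home): buf='MBODRNFO' cursor=0
After op 2 (end): buf='MBODRNFO' cursor=8
After op 3 (left): buf='MBODRNFO' cursor=7
After op 4 (right): buf='MBODRNFO' cursor=8

Answer: 8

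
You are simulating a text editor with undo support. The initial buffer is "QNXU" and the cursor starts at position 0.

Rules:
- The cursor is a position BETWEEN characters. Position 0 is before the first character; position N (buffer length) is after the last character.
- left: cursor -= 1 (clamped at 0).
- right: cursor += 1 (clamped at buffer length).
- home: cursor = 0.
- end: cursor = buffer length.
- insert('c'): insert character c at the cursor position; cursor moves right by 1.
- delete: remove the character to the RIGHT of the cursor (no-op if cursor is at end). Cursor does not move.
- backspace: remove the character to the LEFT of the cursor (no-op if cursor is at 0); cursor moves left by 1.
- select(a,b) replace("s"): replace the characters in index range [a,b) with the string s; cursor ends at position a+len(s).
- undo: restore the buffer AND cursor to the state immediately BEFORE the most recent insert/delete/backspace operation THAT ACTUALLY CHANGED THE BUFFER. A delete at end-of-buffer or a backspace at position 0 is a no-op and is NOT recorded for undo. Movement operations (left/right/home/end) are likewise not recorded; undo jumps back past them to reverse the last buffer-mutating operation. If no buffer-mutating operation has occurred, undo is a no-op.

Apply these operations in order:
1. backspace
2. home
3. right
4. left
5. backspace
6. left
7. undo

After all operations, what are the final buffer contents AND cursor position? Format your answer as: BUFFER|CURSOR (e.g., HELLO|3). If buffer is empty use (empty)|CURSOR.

After op 1 (backspace): buf='QNXU' cursor=0
After op 2 (home): buf='QNXU' cursor=0
After op 3 (right): buf='QNXU' cursor=1
After op 4 (left): buf='QNXU' cursor=0
After op 5 (backspace): buf='QNXU' cursor=0
After op 6 (left): buf='QNXU' cursor=0
After op 7 (undo): buf='QNXU' cursor=0

Answer: QNXU|0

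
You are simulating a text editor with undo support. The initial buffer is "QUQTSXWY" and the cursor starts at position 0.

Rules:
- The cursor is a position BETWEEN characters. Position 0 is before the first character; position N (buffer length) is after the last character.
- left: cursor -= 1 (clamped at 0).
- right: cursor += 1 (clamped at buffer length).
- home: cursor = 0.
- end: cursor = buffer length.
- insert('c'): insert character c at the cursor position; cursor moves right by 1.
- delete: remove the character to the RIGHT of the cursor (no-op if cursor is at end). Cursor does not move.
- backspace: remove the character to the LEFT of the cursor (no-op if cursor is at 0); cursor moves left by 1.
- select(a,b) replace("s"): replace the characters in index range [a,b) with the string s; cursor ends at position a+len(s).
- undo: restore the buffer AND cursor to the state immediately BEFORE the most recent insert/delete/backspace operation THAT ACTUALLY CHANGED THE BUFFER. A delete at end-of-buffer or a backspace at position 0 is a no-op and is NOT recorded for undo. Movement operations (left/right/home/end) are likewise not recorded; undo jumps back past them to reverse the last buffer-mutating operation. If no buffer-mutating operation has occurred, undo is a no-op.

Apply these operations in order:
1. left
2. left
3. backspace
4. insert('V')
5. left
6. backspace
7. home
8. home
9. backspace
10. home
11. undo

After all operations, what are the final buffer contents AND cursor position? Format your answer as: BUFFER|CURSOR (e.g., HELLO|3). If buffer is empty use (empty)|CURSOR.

After op 1 (left): buf='QUQTSXWY' cursor=0
After op 2 (left): buf='QUQTSXWY' cursor=0
After op 3 (backspace): buf='QUQTSXWY' cursor=0
After op 4 (insert('V')): buf='VQUQTSXWY' cursor=1
After op 5 (left): buf='VQUQTSXWY' cursor=0
After op 6 (backspace): buf='VQUQTSXWY' cursor=0
After op 7 (home): buf='VQUQTSXWY' cursor=0
After op 8 (home): buf='VQUQTSXWY' cursor=0
After op 9 (backspace): buf='VQUQTSXWY' cursor=0
After op 10 (home): buf='VQUQTSXWY' cursor=0
After op 11 (undo): buf='QUQTSXWY' cursor=0

Answer: QUQTSXWY|0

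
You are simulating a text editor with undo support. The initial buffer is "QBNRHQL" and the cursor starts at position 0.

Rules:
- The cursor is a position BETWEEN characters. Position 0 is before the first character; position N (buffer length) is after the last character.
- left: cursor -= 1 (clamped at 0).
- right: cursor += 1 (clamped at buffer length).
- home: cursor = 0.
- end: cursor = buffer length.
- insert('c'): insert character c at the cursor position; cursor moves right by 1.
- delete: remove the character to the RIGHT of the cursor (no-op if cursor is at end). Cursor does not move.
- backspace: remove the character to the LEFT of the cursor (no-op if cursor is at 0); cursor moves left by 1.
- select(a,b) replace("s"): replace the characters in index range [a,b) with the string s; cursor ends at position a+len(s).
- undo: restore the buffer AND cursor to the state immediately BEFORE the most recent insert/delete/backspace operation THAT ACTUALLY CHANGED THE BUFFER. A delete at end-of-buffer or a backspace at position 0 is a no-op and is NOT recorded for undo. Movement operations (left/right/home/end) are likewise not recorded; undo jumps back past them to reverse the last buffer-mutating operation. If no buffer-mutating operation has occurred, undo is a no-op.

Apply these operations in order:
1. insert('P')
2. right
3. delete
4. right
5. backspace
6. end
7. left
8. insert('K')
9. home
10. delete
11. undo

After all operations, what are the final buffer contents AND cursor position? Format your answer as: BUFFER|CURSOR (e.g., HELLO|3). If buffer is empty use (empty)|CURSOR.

Answer: PQRHQKL|0

Derivation:
After op 1 (insert('P')): buf='PQBNRHQL' cursor=1
After op 2 (right): buf='PQBNRHQL' cursor=2
After op 3 (delete): buf='PQNRHQL' cursor=2
After op 4 (right): buf='PQNRHQL' cursor=3
After op 5 (backspace): buf='PQRHQL' cursor=2
After op 6 (end): buf='PQRHQL' cursor=6
After op 7 (left): buf='PQRHQL' cursor=5
After op 8 (insert('K')): buf='PQRHQKL' cursor=6
After op 9 (home): buf='PQRHQKL' cursor=0
After op 10 (delete): buf='QRHQKL' cursor=0
After op 11 (undo): buf='PQRHQKL' cursor=0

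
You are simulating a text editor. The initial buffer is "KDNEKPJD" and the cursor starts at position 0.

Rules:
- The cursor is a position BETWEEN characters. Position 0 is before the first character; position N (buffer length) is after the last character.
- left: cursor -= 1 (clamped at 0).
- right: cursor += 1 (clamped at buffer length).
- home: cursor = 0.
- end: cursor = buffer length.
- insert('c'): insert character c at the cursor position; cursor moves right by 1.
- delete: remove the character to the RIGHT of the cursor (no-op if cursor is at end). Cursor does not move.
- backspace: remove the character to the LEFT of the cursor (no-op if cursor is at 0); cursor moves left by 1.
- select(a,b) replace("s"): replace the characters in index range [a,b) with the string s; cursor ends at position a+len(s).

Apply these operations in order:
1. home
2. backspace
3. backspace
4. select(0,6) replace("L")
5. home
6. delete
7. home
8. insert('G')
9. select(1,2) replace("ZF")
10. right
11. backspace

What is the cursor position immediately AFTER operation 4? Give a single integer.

Answer: 1

Derivation:
After op 1 (home): buf='KDNEKPJD' cursor=0
After op 2 (backspace): buf='KDNEKPJD' cursor=0
After op 3 (backspace): buf='KDNEKPJD' cursor=0
After op 4 (select(0,6) replace("L")): buf='LJD' cursor=1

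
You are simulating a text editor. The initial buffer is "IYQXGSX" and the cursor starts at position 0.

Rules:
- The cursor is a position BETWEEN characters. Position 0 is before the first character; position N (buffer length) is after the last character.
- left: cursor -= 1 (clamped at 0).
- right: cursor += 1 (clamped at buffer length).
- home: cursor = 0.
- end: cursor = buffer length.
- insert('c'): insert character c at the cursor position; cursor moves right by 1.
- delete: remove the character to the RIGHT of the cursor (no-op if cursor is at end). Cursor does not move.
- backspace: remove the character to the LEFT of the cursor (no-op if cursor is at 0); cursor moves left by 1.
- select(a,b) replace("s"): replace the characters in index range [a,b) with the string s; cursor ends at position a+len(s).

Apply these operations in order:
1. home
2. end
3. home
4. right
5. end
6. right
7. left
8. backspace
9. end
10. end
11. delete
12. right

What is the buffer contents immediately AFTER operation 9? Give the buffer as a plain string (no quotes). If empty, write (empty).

After op 1 (home): buf='IYQXGSX' cursor=0
After op 2 (end): buf='IYQXGSX' cursor=7
After op 3 (home): buf='IYQXGSX' cursor=0
After op 4 (right): buf='IYQXGSX' cursor=1
After op 5 (end): buf='IYQXGSX' cursor=7
After op 6 (right): buf='IYQXGSX' cursor=7
After op 7 (left): buf='IYQXGSX' cursor=6
After op 8 (backspace): buf='IYQXGX' cursor=5
After op 9 (end): buf='IYQXGX' cursor=6

Answer: IYQXGX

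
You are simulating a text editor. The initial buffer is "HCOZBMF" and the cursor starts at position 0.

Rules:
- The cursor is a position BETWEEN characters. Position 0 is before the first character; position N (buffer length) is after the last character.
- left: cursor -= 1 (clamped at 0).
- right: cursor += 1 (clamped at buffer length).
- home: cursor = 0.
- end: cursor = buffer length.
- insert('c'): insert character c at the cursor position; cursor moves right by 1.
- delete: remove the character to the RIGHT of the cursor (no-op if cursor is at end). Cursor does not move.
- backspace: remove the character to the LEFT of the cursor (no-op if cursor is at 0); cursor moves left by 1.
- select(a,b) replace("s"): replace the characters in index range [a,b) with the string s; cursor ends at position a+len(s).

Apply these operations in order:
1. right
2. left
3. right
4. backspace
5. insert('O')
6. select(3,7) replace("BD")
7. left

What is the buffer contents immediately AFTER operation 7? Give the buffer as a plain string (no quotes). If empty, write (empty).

After op 1 (right): buf='HCOZBMF' cursor=1
After op 2 (left): buf='HCOZBMF' cursor=0
After op 3 (right): buf='HCOZBMF' cursor=1
After op 4 (backspace): buf='COZBMF' cursor=0
After op 5 (insert('O')): buf='OCOZBMF' cursor=1
After op 6 (select(3,7) replace("BD")): buf='OCOBD' cursor=5
After op 7 (left): buf='OCOBD' cursor=4

Answer: OCOBD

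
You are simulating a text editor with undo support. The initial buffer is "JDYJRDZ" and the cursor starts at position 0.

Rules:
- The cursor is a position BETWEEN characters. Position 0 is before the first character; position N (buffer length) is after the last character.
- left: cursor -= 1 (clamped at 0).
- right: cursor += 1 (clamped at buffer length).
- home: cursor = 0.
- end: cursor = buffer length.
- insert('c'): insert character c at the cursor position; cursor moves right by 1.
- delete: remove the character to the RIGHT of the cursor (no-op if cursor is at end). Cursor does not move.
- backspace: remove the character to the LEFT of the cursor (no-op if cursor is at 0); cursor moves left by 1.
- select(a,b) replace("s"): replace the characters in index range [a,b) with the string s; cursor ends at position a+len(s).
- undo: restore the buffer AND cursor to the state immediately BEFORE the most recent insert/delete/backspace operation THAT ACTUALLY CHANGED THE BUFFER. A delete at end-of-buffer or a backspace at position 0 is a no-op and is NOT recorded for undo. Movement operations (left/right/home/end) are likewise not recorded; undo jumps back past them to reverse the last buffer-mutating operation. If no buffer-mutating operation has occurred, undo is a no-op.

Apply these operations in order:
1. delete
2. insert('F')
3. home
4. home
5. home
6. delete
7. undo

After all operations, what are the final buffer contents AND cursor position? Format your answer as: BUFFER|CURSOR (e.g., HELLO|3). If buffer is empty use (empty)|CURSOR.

Answer: FDYJRDZ|0

Derivation:
After op 1 (delete): buf='DYJRDZ' cursor=0
After op 2 (insert('F')): buf='FDYJRDZ' cursor=1
After op 3 (home): buf='FDYJRDZ' cursor=0
After op 4 (home): buf='FDYJRDZ' cursor=0
After op 5 (home): buf='FDYJRDZ' cursor=0
After op 6 (delete): buf='DYJRDZ' cursor=0
After op 7 (undo): buf='FDYJRDZ' cursor=0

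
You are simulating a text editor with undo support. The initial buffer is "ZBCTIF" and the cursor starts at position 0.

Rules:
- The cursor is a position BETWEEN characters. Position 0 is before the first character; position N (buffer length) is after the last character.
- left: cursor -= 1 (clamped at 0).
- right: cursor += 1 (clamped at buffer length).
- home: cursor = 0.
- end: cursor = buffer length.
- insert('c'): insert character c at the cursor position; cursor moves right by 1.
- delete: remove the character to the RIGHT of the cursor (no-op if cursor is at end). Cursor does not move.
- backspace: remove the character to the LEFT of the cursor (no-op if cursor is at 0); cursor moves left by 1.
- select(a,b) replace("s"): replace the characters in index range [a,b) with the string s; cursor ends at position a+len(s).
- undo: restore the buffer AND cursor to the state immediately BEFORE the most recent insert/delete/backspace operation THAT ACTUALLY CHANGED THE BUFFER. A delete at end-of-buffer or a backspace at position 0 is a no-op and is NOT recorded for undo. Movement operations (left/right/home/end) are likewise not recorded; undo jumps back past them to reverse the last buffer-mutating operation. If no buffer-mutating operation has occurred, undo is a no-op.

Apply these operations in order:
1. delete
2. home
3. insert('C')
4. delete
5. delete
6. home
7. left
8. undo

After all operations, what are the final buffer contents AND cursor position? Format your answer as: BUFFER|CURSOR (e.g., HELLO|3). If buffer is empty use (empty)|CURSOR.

Answer: CCTIF|1

Derivation:
After op 1 (delete): buf='BCTIF' cursor=0
After op 2 (home): buf='BCTIF' cursor=0
After op 3 (insert('C')): buf='CBCTIF' cursor=1
After op 4 (delete): buf='CCTIF' cursor=1
After op 5 (delete): buf='CTIF' cursor=1
After op 6 (home): buf='CTIF' cursor=0
After op 7 (left): buf='CTIF' cursor=0
After op 8 (undo): buf='CCTIF' cursor=1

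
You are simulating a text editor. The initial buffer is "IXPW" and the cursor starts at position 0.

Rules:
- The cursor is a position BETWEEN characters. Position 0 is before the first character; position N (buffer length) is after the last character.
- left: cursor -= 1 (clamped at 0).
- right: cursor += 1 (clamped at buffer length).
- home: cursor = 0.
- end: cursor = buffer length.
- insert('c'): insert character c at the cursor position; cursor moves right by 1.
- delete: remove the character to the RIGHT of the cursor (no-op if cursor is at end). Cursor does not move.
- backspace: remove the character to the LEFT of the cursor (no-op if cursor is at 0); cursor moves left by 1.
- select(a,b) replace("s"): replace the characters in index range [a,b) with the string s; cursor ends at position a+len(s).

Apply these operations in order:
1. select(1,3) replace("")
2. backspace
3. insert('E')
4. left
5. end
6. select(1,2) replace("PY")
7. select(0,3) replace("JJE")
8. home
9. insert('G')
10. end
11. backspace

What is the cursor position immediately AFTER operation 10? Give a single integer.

Answer: 4

Derivation:
After op 1 (select(1,3) replace("")): buf='IW' cursor=1
After op 2 (backspace): buf='W' cursor=0
After op 3 (insert('E')): buf='EW' cursor=1
After op 4 (left): buf='EW' cursor=0
After op 5 (end): buf='EW' cursor=2
After op 6 (select(1,2) replace("PY")): buf='EPY' cursor=3
After op 7 (select(0,3) replace("JJE")): buf='JJE' cursor=3
After op 8 (home): buf='JJE' cursor=0
After op 9 (insert('G')): buf='GJJE' cursor=1
After op 10 (end): buf='GJJE' cursor=4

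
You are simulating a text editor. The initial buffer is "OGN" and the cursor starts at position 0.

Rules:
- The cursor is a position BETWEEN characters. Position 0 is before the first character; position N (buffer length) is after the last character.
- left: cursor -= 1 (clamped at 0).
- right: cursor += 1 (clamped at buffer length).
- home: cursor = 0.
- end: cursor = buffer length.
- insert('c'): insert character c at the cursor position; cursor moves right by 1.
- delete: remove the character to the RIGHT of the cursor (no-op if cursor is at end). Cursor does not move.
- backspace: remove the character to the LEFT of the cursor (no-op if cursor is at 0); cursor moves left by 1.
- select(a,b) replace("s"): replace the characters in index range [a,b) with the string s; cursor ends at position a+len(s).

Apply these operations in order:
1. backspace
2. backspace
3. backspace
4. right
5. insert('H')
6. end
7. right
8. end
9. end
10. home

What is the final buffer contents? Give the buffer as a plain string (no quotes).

After op 1 (backspace): buf='OGN' cursor=0
After op 2 (backspace): buf='OGN' cursor=0
After op 3 (backspace): buf='OGN' cursor=0
After op 4 (right): buf='OGN' cursor=1
After op 5 (insert('H')): buf='OHGN' cursor=2
After op 6 (end): buf='OHGN' cursor=4
After op 7 (right): buf='OHGN' cursor=4
After op 8 (end): buf='OHGN' cursor=4
After op 9 (end): buf='OHGN' cursor=4
After op 10 (home): buf='OHGN' cursor=0

Answer: OHGN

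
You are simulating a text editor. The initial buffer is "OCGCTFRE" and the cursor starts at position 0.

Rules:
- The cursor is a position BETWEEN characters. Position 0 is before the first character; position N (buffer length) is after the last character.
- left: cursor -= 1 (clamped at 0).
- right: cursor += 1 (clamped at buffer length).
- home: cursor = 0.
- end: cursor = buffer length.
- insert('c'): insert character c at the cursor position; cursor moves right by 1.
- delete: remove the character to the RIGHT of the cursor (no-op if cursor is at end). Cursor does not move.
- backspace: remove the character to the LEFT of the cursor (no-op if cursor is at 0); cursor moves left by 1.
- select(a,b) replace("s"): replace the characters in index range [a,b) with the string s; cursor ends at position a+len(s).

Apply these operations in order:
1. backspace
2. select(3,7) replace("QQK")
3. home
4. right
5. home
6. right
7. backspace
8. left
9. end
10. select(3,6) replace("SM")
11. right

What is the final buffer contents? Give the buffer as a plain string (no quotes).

Answer: CGQSM

Derivation:
After op 1 (backspace): buf='OCGCTFRE' cursor=0
After op 2 (select(3,7) replace("QQK")): buf='OCGQQKE' cursor=6
After op 3 (home): buf='OCGQQKE' cursor=0
After op 4 (right): buf='OCGQQKE' cursor=1
After op 5 (home): buf='OCGQQKE' cursor=0
After op 6 (right): buf='OCGQQKE' cursor=1
After op 7 (backspace): buf='CGQQKE' cursor=0
After op 8 (left): buf='CGQQKE' cursor=0
After op 9 (end): buf='CGQQKE' cursor=6
After op 10 (select(3,6) replace("SM")): buf='CGQSM' cursor=5
After op 11 (right): buf='CGQSM' cursor=5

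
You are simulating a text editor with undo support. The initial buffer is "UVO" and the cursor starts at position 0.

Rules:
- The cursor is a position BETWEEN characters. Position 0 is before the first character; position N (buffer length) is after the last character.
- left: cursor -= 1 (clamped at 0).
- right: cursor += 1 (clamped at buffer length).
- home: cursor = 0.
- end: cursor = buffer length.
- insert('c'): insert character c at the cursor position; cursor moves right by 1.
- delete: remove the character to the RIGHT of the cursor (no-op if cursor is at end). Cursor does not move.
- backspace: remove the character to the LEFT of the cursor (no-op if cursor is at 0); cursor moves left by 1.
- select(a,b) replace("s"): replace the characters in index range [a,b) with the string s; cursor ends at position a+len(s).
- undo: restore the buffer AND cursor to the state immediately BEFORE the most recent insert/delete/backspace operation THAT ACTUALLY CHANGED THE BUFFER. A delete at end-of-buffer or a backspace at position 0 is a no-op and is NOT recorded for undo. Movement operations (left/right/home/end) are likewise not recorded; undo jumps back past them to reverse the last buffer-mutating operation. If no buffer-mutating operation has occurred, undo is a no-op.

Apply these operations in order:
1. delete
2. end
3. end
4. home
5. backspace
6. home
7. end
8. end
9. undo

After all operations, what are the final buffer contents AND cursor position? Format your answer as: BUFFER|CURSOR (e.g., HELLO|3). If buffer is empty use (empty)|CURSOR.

After op 1 (delete): buf='VO' cursor=0
After op 2 (end): buf='VO' cursor=2
After op 3 (end): buf='VO' cursor=2
After op 4 (home): buf='VO' cursor=0
After op 5 (backspace): buf='VO' cursor=0
After op 6 (home): buf='VO' cursor=0
After op 7 (end): buf='VO' cursor=2
After op 8 (end): buf='VO' cursor=2
After op 9 (undo): buf='UVO' cursor=0

Answer: UVO|0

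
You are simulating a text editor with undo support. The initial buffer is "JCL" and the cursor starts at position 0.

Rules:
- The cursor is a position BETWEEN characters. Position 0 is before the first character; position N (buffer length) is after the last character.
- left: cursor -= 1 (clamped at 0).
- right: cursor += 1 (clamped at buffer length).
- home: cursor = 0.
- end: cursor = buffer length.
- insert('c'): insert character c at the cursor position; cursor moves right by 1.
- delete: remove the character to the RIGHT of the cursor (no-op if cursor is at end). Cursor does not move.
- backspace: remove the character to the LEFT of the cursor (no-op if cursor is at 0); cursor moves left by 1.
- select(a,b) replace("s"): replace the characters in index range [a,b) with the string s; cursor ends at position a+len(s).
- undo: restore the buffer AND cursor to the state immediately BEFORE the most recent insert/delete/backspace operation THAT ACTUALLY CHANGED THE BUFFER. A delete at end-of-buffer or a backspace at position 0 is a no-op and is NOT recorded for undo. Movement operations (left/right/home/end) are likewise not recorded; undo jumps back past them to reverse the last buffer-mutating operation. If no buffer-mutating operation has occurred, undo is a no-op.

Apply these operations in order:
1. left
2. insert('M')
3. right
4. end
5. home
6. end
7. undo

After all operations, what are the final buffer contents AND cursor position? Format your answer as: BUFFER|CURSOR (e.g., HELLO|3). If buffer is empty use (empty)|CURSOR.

Answer: JCL|0

Derivation:
After op 1 (left): buf='JCL' cursor=0
After op 2 (insert('M')): buf='MJCL' cursor=1
After op 3 (right): buf='MJCL' cursor=2
After op 4 (end): buf='MJCL' cursor=4
After op 5 (home): buf='MJCL' cursor=0
After op 6 (end): buf='MJCL' cursor=4
After op 7 (undo): buf='JCL' cursor=0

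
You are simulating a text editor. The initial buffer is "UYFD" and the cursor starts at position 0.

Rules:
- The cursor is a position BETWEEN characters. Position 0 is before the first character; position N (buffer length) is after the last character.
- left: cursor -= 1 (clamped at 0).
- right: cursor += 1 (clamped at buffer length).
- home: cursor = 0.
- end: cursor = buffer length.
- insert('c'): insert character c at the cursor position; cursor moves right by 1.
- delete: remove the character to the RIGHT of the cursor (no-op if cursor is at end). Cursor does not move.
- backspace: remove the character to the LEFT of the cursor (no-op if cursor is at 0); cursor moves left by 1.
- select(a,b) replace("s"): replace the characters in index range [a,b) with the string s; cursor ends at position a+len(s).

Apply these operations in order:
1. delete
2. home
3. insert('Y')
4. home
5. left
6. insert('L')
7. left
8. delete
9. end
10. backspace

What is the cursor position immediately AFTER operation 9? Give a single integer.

After op 1 (delete): buf='YFD' cursor=0
After op 2 (home): buf='YFD' cursor=0
After op 3 (insert('Y')): buf='YYFD' cursor=1
After op 4 (home): buf='YYFD' cursor=0
After op 5 (left): buf='YYFD' cursor=0
After op 6 (insert('L')): buf='LYYFD' cursor=1
After op 7 (left): buf='LYYFD' cursor=0
After op 8 (delete): buf='YYFD' cursor=0
After op 9 (end): buf='YYFD' cursor=4

Answer: 4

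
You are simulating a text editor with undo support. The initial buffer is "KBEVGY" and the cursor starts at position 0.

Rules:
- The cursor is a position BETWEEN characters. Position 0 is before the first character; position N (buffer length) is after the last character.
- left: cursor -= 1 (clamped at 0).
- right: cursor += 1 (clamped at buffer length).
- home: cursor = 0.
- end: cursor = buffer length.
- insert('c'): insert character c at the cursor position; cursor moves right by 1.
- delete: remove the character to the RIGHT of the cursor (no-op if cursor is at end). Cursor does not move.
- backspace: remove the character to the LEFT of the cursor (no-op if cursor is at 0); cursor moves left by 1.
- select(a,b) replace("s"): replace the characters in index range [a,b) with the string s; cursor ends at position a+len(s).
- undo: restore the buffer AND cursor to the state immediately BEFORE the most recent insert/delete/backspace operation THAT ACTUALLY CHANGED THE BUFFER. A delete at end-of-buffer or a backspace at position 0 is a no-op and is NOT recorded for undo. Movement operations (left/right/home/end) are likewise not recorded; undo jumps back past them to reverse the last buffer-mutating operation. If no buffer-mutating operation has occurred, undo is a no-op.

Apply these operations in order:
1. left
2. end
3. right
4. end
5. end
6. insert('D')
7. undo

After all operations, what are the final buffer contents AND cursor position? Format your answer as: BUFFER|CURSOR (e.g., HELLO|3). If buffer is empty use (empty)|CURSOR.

After op 1 (left): buf='KBEVGY' cursor=0
After op 2 (end): buf='KBEVGY' cursor=6
After op 3 (right): buf='KBEVGY' cursor=6
After op 4 (end): buf='KBEVGY' cursor=6
After op 5 (end): buf='KBEVGY' cursor=6
After op 6 (insert('D')): buf='KBEVGYD' cursor=7
After op 7 (undo): buf='KBEVGY' cursor=6

Answer: KBEVGY|6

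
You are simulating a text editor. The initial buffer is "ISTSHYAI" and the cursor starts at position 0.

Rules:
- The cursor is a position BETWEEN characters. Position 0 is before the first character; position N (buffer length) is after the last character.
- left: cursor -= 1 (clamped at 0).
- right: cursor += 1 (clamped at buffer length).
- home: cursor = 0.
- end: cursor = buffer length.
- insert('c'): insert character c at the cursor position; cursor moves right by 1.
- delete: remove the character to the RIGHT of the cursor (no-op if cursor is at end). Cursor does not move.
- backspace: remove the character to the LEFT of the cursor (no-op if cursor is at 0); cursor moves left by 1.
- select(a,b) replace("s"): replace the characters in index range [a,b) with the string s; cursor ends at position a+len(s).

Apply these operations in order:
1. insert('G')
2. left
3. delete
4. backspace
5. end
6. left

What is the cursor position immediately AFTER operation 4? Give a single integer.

After op 1 (insert('G')): buf='GISTSHYAI' cursor=1
After op 2 (left): buf='GISTSHYAI' cursor=0
After op 3 (delete): buf='ISTSHYAI' cursor=0
After op 4 (backspace): buf='ISTSHYAI' cursor=0

Answer: 0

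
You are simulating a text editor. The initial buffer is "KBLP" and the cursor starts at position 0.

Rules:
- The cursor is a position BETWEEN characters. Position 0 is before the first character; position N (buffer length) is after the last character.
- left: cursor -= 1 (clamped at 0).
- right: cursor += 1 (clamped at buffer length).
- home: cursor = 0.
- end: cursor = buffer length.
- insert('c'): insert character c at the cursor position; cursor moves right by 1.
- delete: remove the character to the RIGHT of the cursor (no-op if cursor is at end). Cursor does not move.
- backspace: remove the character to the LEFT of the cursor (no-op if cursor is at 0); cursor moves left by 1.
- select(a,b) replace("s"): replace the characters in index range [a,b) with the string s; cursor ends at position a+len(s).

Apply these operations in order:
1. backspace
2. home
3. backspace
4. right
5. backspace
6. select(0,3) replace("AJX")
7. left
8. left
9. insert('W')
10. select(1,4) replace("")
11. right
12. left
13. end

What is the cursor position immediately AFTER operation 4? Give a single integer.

After op 1 (backspace): buf='KBLP' cursor=0
After op 2 (home): buf='KBLP' cursor=0
After op 3 (backspace): buf='KBLP' cursor=0
After op 4 (right): buf='KBLP' cursor=1

Answer: 1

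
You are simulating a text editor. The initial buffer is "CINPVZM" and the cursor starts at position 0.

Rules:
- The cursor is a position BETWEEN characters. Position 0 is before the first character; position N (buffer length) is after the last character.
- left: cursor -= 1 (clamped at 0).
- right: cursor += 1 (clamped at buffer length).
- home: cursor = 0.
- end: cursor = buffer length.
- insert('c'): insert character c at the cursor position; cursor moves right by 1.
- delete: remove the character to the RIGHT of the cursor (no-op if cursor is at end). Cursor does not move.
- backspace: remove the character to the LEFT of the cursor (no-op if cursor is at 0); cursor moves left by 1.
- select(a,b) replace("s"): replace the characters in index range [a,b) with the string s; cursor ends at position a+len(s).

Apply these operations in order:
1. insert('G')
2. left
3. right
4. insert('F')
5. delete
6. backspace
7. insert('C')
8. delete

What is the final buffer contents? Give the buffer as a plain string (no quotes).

After op 1 (insert('G')): buf='GCINPVZM' cursor=1
After op 2 (left): buf='GCINPVZM' cursor=0
After op 3 (right): buf='GCINPVZM' cursor=1
After op 4 (insert('F')): buf='GFCINPVZM' cursor=2
After op 5 (delete): buf='GFINPVZM' cursor=2
After op 6 (backspace): buf='GINPVZM' cursor=1
After op 7 (insert('C')): buf='GCINPVZM' cursor=2
After op 8 (delete): buf='GCNPVZM' cursor=2

Answer: GCNPVZM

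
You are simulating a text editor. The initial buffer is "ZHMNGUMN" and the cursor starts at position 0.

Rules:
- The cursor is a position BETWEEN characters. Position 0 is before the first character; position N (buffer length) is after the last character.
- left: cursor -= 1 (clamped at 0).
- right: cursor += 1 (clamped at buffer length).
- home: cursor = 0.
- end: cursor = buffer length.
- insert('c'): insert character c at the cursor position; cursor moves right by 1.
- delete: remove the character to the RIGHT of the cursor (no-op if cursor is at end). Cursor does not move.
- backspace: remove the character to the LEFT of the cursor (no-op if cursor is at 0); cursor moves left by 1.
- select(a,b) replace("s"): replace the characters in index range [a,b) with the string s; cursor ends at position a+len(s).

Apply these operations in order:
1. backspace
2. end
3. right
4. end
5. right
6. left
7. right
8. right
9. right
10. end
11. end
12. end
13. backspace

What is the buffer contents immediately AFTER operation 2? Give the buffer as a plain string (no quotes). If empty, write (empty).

Answer: ZHMNGUMN

Derivation:
After op 1 (backspace): buf='ZHMNGUMN' cursor=0
After op 2 (end): buf='ZHMNGUMN' cursor=8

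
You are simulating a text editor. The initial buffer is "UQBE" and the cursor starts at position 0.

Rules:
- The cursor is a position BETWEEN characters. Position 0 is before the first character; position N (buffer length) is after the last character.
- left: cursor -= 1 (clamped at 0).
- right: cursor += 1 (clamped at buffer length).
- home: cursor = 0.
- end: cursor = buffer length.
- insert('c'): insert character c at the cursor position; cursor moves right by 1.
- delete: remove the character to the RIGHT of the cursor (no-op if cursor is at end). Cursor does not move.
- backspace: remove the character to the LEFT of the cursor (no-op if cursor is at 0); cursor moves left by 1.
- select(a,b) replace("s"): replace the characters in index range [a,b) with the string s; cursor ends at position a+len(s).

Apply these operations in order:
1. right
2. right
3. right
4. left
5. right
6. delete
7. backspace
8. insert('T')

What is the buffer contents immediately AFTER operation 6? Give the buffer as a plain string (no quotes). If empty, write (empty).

After op 1 (right): buf='UQBE' cursor=1
After op 2 (right): buf='UQBE' cursor=2
After op 3 (right): buf='UQBE' cursor=3
After op 4 (left): buf='UQBE' cursor=2
After op 5 (right): buf='UQBE' cursor=3
After op 6 (delete): buf='UQB' cursor=3

Answer: UQB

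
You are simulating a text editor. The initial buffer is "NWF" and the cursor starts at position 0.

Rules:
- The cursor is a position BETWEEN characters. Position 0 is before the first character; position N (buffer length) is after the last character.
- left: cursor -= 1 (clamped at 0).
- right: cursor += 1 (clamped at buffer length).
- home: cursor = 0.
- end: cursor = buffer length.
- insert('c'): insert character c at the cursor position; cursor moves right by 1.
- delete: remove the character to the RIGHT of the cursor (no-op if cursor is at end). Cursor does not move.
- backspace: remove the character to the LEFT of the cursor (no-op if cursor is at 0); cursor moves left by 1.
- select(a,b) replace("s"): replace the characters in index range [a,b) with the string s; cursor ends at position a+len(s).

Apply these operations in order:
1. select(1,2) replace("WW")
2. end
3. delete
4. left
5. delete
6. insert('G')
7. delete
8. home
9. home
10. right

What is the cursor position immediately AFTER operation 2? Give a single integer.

Answer: 4

Derivation:
After op 1 (select(1,2) replace("WW")): buf='NWWF' cursor=3
After op 2 (end): buf='NWWF' cursor=4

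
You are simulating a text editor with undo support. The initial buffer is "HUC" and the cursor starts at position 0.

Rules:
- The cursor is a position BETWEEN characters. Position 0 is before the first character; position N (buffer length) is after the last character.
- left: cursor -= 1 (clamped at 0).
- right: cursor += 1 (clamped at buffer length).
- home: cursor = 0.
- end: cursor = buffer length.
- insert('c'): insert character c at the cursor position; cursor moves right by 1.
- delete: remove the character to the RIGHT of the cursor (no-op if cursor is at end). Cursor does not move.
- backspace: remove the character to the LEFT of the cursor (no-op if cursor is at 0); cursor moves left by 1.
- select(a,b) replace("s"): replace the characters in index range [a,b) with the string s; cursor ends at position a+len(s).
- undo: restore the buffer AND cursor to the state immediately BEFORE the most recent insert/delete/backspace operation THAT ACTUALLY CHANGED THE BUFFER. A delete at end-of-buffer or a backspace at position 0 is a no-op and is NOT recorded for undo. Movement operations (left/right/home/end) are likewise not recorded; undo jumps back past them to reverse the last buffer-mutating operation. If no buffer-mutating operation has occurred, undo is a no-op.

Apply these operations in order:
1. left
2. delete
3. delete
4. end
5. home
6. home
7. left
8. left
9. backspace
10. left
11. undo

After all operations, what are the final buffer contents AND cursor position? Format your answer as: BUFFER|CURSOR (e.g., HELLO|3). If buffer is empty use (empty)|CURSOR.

After op 1 (left): buf='HUC' cursor=0
After op 2 (delete): buf='UC' cursor=0
After op 3 (delete): buf='C' cursor=0
After op 4 (end): buf='C' cursor=1
After op 5 (home): buf='C' cursor=0
After op 6 (home): buf='C' cursor=0
After op 7 (left): buf='C' cursor=0
After op 8 (left): buf='C' cursor=0
After op 9 (backspace): buf='C' cursor=0
After op 10 (left): buf='C' cursor=0
After op 11 (undo): buf='UC' cursor=0

Answer: UC|0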